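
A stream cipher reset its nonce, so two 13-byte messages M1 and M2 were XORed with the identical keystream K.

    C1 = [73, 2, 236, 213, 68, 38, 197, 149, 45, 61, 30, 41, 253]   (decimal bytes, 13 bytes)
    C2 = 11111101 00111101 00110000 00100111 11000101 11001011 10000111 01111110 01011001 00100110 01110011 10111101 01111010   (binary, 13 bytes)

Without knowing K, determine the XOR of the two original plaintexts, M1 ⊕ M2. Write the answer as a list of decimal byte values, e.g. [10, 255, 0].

[180, 63, 220, 242, 129, 237, 66, 235, 116, 27, 109, 148, 135]

C1 ⊕ C2 = (M1 ⊕ K) ⊕ (M2 ⊕ K) = M1 ⊕ M2 — the shared key cancels under XOR.
byte 0: 49 ⊕ fd = b4
byte 1: 02 ⊕ 3d = 3f
byte 2: ec ⊕ 30 = dc
byte 3: d5 ⊕ 27 = f2
byte 4: 44 ⊕ c5 = 81
byte 5: 26 ⊕ cb = ed
byte 6: c5 ⊕ 87 = 42
byte 7: 95 ⊕ 7e = eb
byte 8: 2d ⊕ 59 = 74
byte 9: 3d ⊕ 26 = 1b
byte 10: 1e ⊕ 73 = 6d
byte 11: 29 ⊕ bd = 94
byte 12: fd ⊕ 7a = 87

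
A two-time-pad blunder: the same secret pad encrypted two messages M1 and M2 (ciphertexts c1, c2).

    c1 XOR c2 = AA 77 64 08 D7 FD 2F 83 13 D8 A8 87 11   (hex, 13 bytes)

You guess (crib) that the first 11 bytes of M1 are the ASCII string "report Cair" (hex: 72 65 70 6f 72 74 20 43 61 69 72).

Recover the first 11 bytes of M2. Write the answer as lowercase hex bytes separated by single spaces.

d8 12 14 67 a5 89 0f c0 72 b1 da

Since c1 ⊕ c2 = M1 ⊕ M2, XORing with the guessed M1 bytes yields the corresponding M2 bytes: M2 = (c1 ⊕ c2) ⊕ M1.
aa XOR 72 = d8
77 XOR 65 = 12
64 XOR 70 = 14
08 XOR 6f = 67
d7 XOR 72 = a5
fd XOR 74 = 89
2f XOR 20 = 0f
83 XOR 43 = c0
13 XOR 61 = 72
d8 XOR 69 = b1
a8 XOR 72 = da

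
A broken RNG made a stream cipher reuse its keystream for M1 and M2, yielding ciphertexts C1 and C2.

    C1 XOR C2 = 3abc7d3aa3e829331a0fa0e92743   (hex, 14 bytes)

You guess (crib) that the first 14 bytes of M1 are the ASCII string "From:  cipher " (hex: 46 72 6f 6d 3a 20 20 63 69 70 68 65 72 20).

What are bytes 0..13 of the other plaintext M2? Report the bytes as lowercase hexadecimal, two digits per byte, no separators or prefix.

Since C1 ⊕ C2 = M1 ⊕ M2, XORing with the guessed M1 bytes yields the corresponding M2 bytes: M2 = (C1 ⊕ C2) ⊕ M1.
byte 0:  58 ⊕  70 = 124
byte 1: 188 ⊕ 114 = 206
byte 2: 125 ⊕ 111 =  18
byte 3:  58 ⊕ 109 =  87
byte 4: 163 ⊕  58 = 153
byte 5: 232 ⊕  32 = 200
byte 6:  41 ⊕  32 =   9
byte 7:  51 ⊕  99 =  80
byte 8:  26 ⊕ 105 = 115
byte 9:  15 ⊕ 112 = 127
byte 10: 160 ⊕ 104 = 200
byte 11: 233 ⊕ 101 = 140
byte 12:  39 ⊕ 114 =  85
byte 13:  67 ⊕  32 =  99

7cce125799c80950737fc88c5563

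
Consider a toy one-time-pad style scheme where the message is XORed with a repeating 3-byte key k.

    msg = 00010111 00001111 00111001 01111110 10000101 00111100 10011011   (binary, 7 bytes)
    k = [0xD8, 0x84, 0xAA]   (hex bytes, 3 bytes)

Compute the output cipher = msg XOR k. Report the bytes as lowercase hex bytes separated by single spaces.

cf 8b 93 a6 01 96 43

The 3-byte key repeats, so the effective keystream is d8 84 aa d8 84 aa d8.
byte 0: 00010111 xor 11011000 = 11001111
byte 1: 00001111 xor 10000100 = 10001011
byte 2: 00111001 xor 10101010 = 10010011
byte 3: 01111110 xor 11011000 = 10100110
byte 4: 10000101 xor 10000100 = 00000001
byte 5: 00111100 xor 10101010 = 10010110
byte 6: 10011011 xor 11011000 = 01000011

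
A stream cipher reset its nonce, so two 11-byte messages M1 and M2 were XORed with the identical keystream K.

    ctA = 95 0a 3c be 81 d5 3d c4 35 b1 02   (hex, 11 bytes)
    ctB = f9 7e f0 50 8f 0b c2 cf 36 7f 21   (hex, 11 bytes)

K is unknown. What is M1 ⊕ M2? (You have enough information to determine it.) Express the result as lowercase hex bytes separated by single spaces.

6c 74 cc ee 0e de ff 0b 03 ce 23

ctA ⊕ ctB = (M1 ⊕ K) ⊕ (M2 ⊕ K) = M1 ⊕ M2 — the shared key cancels under XOR.
95 ^ f9 = 6c
0a ^ 7e = 74
3c ^ f0 = cc
be ^ 50 = ee
81 ^ 8f = 0e
d5 ^ 0b = de
3d ^ c2 = ff
c4 ^ cf = 0b
35 ^ 36 = 03
b1 ^ 7f = ce
02 ^ 21 = 23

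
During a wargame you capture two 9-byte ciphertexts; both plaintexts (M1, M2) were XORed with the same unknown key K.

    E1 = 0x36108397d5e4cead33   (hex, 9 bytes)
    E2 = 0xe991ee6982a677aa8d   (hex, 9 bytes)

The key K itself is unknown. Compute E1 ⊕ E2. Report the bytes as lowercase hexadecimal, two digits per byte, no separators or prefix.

E1 ⊕ E2 = (M1 ⊕ K) ⊕ (M2 ⊕ K) = M1 ⊕ M2 — the shared key cancels under XOR.
36 ⊕ e9 = df
10 ⊕ 91 = 81
83 ⊕ ee = 6d
97 ⊕ 69 = fe
d5 ⊕ 82 = 57
e4 ⊕ a6 = 42
ce ⊕ 77 = b9
ad ⊕ aa = 07
33 ⊕ 8d = be

df816dfe5742b907be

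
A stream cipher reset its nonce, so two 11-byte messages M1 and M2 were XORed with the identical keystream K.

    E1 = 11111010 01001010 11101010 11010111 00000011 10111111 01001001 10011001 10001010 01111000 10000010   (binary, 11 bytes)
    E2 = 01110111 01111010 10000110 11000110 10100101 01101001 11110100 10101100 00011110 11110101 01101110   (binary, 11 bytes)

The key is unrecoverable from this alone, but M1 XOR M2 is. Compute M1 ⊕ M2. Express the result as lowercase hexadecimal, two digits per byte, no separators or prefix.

E1 ⊕ E2 = (M1 ⊕ K) ⊕ (M2 ⊕ K) = M1 ⊕ M2 — the shared key cancels under XOR.
250 ⊕ 119 = 141
 74 ⊕ 122 =  48
234 ⊕ 134 = 108
215 ⊕ 198 =  17
  3 ⊕ 165 = 166
191 ⊕ 105 = 214
 73 ⊕ 244 = 189
153 ⊕ 172 =  53
138 ⊕  30 = 148
120 ⊕ 245 = 141
130 ⊕ 110 = 236

8d306c11a6d6bd35948dec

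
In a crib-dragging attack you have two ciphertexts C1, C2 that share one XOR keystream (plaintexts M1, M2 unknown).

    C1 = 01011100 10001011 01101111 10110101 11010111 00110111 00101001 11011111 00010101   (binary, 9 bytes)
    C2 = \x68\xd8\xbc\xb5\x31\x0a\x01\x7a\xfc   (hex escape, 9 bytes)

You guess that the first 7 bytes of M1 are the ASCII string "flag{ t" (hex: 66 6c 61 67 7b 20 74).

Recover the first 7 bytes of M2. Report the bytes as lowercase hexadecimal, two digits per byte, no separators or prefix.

First, C1 ⊕ C2 = (M1 ⊕ K) ⊕ (M2 ⊕ K) = M1 ⊕ M2, so the key drops out. Then M2 = (M1 ⊕ M2) ⊕ M1 over the first 7 bytes.
byte 0: (5c ^ 68) ^ 66 = 34 ^ 66 = 52
byte 1: (8b ^ d8) ^ 6c = 53 ^ 6c = 3f
byte 2: (6f ^ bc) ^ 61 = d3 ^ 61 = b2
byte 3: (b5 ^ b5) ^ 67 = 00 ^ 67 = 67
byte 4: (d7 ^ 31) ^ 7b = e6 ^ 7b = 9d
byte 5: (37 ^ 0a) ^ 20 = 3d ^ 20 = 1d
byte 6: (29 ^ 01) ^ 74 = 28 ^ 74 = 5c

523fb2679d1d5c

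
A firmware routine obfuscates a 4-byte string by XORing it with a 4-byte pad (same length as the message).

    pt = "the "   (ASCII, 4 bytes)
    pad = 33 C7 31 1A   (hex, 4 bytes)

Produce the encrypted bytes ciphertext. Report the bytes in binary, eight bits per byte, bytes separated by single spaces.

byte 0: 74 xor 33 = 47
byte 1: 68 xor c7 = af
byte 2: 65 xor 31 = 54
byte 3: 20 xor 1a = 3a

01000111 10101111 01010100 00111010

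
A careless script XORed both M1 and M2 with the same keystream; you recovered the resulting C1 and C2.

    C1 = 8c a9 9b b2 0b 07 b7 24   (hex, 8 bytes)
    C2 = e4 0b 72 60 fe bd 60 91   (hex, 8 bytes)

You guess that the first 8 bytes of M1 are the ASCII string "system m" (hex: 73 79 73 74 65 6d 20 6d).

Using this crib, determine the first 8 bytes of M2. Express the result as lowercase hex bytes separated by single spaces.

First, C1 ⊕ C2 = (M1 ⊕ K) ⊕ (M2 ⊕ K) = M1 ⊕ M2, so the key drops out. Then M2 = (M1 ⊕ M2) ⊕ M1 over the first 8 bytes.
byte 0: (8c ⊕ e4) ⊕ 73 = 68 ⊕ 73 = 1b
byte 1: (a9 ⊕ 0b) ⊕ 79 = a2 ⊕ 79 = db
byte 2: (9b ⊕ 72) ⊕ 73 = e9 ⊕ 73 = 9a
byte 3: (b2 ⊕ 60) ⊕ 74 = d2 ⊕ 74 = a6
byte 4: (0b ⊕ fe) ⊕ 65 = f5 ⊕ 65 = 90
byte 5: (07 ⊕ bd) ⊕ 6d = ba ⊕ 6d = d7
byte 6: (b7 ⊕ 60) ⊕ 20 = d7 ⊕ 20 = f7
byte 7: (24 ⊕ 91) ⊕ 6d = b5 ⊕ 6d = d8

1b db 9a a6 90 d7 f7 d8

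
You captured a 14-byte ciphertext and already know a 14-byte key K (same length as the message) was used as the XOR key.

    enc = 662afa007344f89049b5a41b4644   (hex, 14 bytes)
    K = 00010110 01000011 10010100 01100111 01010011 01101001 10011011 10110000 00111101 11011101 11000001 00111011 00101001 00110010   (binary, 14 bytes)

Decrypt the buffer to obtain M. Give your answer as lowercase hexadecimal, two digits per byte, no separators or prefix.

66 ^ 16 = 70
2a ^ 43 = 69
fa ^ 94 = 6e
00 ^ 67 = 67
73 ^ 53 = 20
44 ^ 69 = 2d
f8 ^ 9b = 63
90 ^ b0 = 20
49 ^ 3d = 74
b5 ^ dd = 68
a4 ^ c1 = 65
1b ^ 3b = 20
46 ^ 29 = 6f
44 ^ 32 = 76

70696e67202d6320746865206f76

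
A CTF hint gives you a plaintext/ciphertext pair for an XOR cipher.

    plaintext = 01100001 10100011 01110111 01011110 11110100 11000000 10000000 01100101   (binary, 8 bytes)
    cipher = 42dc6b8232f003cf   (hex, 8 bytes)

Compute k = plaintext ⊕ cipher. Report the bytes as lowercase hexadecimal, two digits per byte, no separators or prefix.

237f1cdcc63083aa

Since cipher = plaintext ⊕ k, XORing both sides with plaintext gives k = plaintext ⊕ cipher.
61 ⊕ 42 = 23
a3 ⊕ dc = 7f
77 ⊕ 6b = 1c
5e ⊕ 82 = dc
f4 ⊕ 32 = c6
c0 ⊕ f0 = 30
80 ⊕ 03 = 83
65 ⊕ cf = aa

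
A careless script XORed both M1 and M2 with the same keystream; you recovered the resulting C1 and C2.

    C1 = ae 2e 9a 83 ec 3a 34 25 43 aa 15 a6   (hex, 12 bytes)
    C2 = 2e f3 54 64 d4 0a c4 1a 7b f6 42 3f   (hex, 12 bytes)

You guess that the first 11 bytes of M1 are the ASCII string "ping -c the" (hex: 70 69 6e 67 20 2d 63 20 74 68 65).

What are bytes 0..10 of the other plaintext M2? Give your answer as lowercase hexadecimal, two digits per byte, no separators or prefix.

f0b4a080181d931f4c3432

First, C1 ⊕ C2 = (M1 ⊕ K) ⊕ (M2 ⊕ K) = M1 ⊕ M2, so the key drops out. Then M2 = (M1 ⊕ M2) ⊕ M1 over the first 11 bytes.
byte 0: (ae XOR 2e) XOR 70 = 80 XOR 70 = f0
byte 1: (2e XOR f3) XOR 69 = dd XOR 69 = b4
byte 2: (9a XOR 54) XOR 6e = ce XOR 6e = a0
byte 3: (83 XOR 64) XOR 67 = e7 XOR 67 = 80
byte 4: (ec XOR d4) XOR 20 = 38 XOR 20 = 18
byte 5: (3a XOR 0a) XOR 2d = 30 XOR 2d = 1d
byte 6: (34 XOR c4) XOR 63 = f0 XOR 63 = 93
byte 7: (25 XOR 1a) XOR 20 = 3f XOR 20 = 1f
byte 8: (43 XOR 7b) XOR 74 = 38 XOR 74 = 4c
byte 9: (aa XOR f6) XOR 68 = 5c XOR 68 = 34
byte 10: (15 XOR 42) XOR 65 = 57 XOR 65 = 32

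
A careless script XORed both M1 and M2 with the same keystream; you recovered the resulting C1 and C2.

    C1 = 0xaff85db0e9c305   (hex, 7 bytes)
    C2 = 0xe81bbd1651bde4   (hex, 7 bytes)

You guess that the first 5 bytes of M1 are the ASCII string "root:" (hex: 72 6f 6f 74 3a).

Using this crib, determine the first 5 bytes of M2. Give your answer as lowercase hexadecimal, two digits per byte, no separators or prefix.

358c8fd282

First, C1 ⊕ C2 = (M1 ⊕ K) ⊕ (M2 ⊕ K) = M1 ⊕ M2, so the key drops out. Then M2 = (M1 ⊕ M2) ⊕ M1 over the first 5 bytes.
byte 0: (af ⊕ e8) ⊕ 72 = 47 ⊕ 72 = 35
byte 1: (f8 ⊕ 1b) ⊕ 6f = e3 ⊕ 6f = 8c
byte 2: (5d ⊕ bd) ⊕ 6f = e0 ⊕ 6f = 8f
byte 3: (b0 ⊕ 16) ⊕ 74 = a6 ⊕ 74 = d2
byte 4: (e9 ⊕ 51) ⊕ 3a = b8 ⊕ 3a = 82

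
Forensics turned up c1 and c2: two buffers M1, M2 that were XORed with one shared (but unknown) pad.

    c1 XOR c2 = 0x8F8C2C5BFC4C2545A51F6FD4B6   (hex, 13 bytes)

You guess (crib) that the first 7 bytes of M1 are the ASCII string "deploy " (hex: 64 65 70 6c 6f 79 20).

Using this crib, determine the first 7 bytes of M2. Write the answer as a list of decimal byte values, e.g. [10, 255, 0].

Since c1 ⊕ c2 = M1 ⊕ M2, XORing with the guessed M1 bytes yields the corresponding M2 bytes: M2 = (c1 ⊕ c2) ⊕ M1.
10001111 ^ 01100100 = 11101011
10001100 ^ 01100101 = 11101001
00101100 ^ 01110000 = 01011100
01011011 ^ 01101100 = 00110111
11111100 ^ 01101111 = 10010011
01001100 ^ 01111001 = 00110101
00100101 ^ 00100000 = 00000101

[235, 233, 92, 55, 147, 53, 5]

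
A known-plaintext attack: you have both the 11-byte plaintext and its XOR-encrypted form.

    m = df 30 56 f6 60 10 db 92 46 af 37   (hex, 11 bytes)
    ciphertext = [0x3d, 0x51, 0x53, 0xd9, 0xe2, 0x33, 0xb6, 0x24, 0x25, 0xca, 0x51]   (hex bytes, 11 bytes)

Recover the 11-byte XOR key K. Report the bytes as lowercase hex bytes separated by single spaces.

e2 61 05 2f 82 23 6d b6 63 65 66

Since ciphertext = m ⊕ K, XORing both sides with m gives K = m ⊕ ciphertext.
df xor 3d = e2
30 xor 51 = 61
56 xor 53 = 05
f6 xor d9 = 2f
60 xor e2 = 82
10 xor 33 = 23
db xor b6 = 6d
92 xor 24 = b6
46 xor 25 = 63
af xor ca = 65
37 xor 51 = 66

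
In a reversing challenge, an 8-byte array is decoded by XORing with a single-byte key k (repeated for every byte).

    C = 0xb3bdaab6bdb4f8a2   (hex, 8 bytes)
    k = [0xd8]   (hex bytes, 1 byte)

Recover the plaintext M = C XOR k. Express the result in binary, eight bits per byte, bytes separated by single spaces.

The 1-byte key repeats, so the effective keystream is d8 d8 d8 d8 d8 d8 d8 d8.
byte 0: b3 XOR d8 = 6b
byte 1: bd XOR d8 = 65
byte 2: aa XOR d8 = 72
byte 3: b6 XOR d8 = 6e
byte 4: bd XOR d8 = 65
byte 5: b4 XOR d8 = 6c
byte 6: f8 XOR d8 = 20
byte 7: a2 XOR d8 = 7a

01101011 01100101 01110010 01101110 01100101 01101100 00100000 01111010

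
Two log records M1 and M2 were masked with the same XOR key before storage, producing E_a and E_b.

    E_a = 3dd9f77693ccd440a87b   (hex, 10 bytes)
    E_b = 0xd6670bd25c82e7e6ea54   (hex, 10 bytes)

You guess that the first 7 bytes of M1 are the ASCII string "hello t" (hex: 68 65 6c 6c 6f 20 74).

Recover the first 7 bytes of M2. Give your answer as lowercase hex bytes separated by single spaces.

First, E_a ⊕ E_b = (M1 ⊕ K) ⊕ (M2 ⊕ K) = M1 ⊕ M2, so the key drops out. Then M2 = (M1 ⊕ M2) ⊕ M1 over the first 7 bytes.
byte 0: (3d xor d6) xor 68 = eb xor 68 = 83
byte 1: (d9 xor 67) xor 65 = be xor 65 = db
byte 2: (f7 xor 0b) xor 6c = fc xor 6c = 90
byte 3: (76 xor d2) xor 6c = a4 xor 6c = c8
byte 4: (93 xor 5c) xor 6f = cf xor 6f = a0
byte 5: (cc xor 82) xor 20 = 4e xor 20 = 6e
byte 6: (d4 xor e7) xor 74 = 33 xor 74 = 47

83 db 90 c8 a0 6e 47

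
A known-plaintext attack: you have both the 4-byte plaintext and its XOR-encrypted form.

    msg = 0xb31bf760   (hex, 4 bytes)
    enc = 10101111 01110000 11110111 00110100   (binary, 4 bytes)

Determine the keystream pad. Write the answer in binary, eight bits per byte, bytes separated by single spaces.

Since enc = msg ⊕ pad, XORing both sides with msg gives pad = msg ⊕ enc.
byte 0: b3 ^ af = 1c
byte 1: 1b ^ 70 = 6b
byte 2: f7 ^ f7 = 00
byte 3: 60 ^ 34 = 54

00011100 01101011 00000000 01010100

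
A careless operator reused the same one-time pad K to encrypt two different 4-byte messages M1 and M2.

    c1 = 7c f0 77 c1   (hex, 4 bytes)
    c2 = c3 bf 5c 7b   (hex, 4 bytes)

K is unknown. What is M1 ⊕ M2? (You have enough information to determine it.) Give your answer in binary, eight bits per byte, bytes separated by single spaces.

c1 ⊕ c2 = (M1 ⊕ K) ⊕ (M2 ⊕ K) = M1 ⊕ M2 — the shared key cancels under XOR.
7c XOR c3 = bf
f0 XOR bf = 4f
77 XOR 5c = 2b
c1 XOR 7b = ba

10111111 01001111 00101011 10111010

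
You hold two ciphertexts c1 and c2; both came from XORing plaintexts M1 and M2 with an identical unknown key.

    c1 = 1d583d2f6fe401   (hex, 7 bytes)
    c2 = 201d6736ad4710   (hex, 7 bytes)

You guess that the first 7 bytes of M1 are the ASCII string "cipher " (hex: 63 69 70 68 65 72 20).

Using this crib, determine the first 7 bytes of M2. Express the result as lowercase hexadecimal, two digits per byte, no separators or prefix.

5e2c2a71a7d131

First, c1 ⊕ c2 = (M1 ⊕ K) ⊕ (M2 ⊕ K) = M1 ⊕ M2, so the key drops out. Then M2 = (M1 ⊕ M2) ⊕ M1 over the first 7 bytes.
byte 0: (1d XOR 20) XOR 63 = 3d XOR 63 = 5e
byte 1: (58 XOR 1d) XOR 69 = 45 XOR 69 = 2c
byte 2: (3d XOR 67) XOR 70 = 5a XOR 70 = 2a
byte 3: (2f XOR 36) XOR 68 = 19 XOR 68 = 71
byte 4: (6f XOR ad) XOR 65 = c2 XOR 65 = a7
byte 5: (e4 XOR 47) XOR 72 = a3 XOR 72 = d1
byte 6: (01 XOR 10) XOR 20 = 11 XOR 20 = 31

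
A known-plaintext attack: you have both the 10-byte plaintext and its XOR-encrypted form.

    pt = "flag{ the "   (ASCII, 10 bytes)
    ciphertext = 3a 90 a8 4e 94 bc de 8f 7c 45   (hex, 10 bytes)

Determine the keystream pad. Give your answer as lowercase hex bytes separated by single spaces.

Since ciphertext = pt ⊕ pad, XORing both sides with pt gives pad = pt ⊕ ciphertext.
102 ^  58 =  92
108 ^ 144 = 252
 97 ^ 168 = 201
103 ^  78 =  41
123 ^ 148 = 239
 32 ^ 188 = 156
116 ^ 222 = 170
104 ^ 143 = 231
101 ^ 124 =  25
 32 ^  69 = 101

5c fc c9 29 ef 9c aa e7 19 65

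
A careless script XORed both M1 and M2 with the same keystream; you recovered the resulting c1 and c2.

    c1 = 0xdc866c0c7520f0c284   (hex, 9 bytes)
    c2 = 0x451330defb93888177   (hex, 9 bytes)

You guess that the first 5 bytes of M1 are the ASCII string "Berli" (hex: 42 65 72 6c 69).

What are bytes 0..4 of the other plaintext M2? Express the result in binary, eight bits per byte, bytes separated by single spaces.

First, c1 ⊕ c2 = (M1 ⊕ K) ⊕ (M2 ⊕ K) = M1 ⊕ M2, so the key drops out. Then M2 = (M1 ⊕ M2) ⊕ M1 over the first 5 bytes.
byte 0: (dc XOR 45) XOR 42 = 99 XOR 42 = db
byte 1: (86 XOR 13) XOR 65 = 95 XOR 65 = f0
byte 2: (6c XOR 30) XOR 72 = 5c XOR 72 = 2e
byte 3: (0c XOR de) XOR 6c = d2 XOR 6c = be
byte 4: (75 XOR fb) XOR 69 = 8e XOR 69 = e7

11011011 11110000 00101110 10111110 11100111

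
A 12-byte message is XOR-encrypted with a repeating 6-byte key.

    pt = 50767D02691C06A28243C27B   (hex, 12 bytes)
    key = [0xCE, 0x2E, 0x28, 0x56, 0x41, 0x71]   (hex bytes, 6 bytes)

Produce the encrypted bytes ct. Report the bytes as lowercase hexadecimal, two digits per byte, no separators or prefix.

9e585554286dc88caa15830a

The 6-byte key repeats, so the effective keystream is ce 2e 28 56 41 71 ce 2e 28 56 41 71.
byte 0: 01010000 xor 11001110 = 10011110
byte 1: 01110110 xor 00101110 = 01011000
byte 2: 01111101 xor 00101000 = 01010101
byte 3: 00000010 xor 01010110 = 01010100
byte 4: 01101001 xor 01000001 = 00101000
byte 5: 00011100 xor 01110001 = 01101101
byte 6: 00000110 xor 11001110 = 11001000
byte 7: 10100010 xor 00101110 = 10001100
byte 8: 10000010 xor 00101000 = 10101010
byte 9: 01000011 xor 01010110 = 00010101
byte 10: 11000010 xor 01000001 = 10000011
byte 11: 01111011 xor 01110001 = 00001010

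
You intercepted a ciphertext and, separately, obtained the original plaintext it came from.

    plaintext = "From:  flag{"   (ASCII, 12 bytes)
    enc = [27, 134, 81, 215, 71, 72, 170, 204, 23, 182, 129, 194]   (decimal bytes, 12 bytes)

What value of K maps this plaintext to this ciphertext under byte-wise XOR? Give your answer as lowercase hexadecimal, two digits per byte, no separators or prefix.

Since enc = plaintext ⊕ K, XORing both sides with plaintext gives K = plaintext ⊕ enc.
 70 ^  27 =  93
114 ^ 134 = 244
111 ^  81 =  62
109 ^ 215 = 186
 58 ^  71 = 125
 32 ^  72 = 104
 32 ^ 170 = 138
102 ^ 204 = 170
108 ^  23 = 123
 97 ^ 182 = 215
103 ^ 129 = 230
123 ^ 194 = 185

5df43eba7d688aaa7bd7e6b9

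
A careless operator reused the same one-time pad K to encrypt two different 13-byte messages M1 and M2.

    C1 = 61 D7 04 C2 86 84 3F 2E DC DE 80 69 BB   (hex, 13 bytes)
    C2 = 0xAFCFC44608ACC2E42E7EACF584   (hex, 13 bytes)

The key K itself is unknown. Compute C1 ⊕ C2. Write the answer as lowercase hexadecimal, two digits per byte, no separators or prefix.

ce18c0848e28fdcaf2a02c9c3f

C1 ⊕ C2 = (M1 ⊕ K) ⊕ (M2 ⊕ K) = M1 ⊕ M2 — the shared key cancels under XOR.
61 ⊕ af = ce
d7 ⊕ cf = 18
04 ⊕ c4 = c0
c2 ⊕ 46 = 84
86 ⊕ 08 = 8e
84 ⊕ ac = 28
3f ⊕ c2 = fd
2e ⊕ e4 = ca
dc ⊕ 2e = f2
de ⊕ 7e = a0
80 ⊕ ac = 2c
69 ⊕ f5 = 9c
bb ⊕ 84 = 3f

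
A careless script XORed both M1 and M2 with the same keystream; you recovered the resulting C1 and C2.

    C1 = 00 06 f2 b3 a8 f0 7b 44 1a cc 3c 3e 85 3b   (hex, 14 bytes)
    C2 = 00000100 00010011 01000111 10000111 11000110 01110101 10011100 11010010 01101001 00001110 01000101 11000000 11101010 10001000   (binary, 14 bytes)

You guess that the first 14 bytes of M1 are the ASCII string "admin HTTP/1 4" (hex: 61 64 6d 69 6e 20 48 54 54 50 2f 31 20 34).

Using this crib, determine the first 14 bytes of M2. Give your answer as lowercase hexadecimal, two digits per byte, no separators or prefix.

First, C1 ⊕ C2 = (M1 ⊕ K) ⊕ (M2 ⊕ K) = M1 ⊕ M2, so the key drops out. Then M2 = (M1 ⊕ M2) ⊕ M1 over the first 14 bytes.
byte 0: (00 xor 04) xor 61 = 04 xor 61 = 65
byte 1: (06 xor 13) xor 64 = 15 xor 64 = 71
byte 2: (f2 xor 47) xor 6d = b5 xor 6d = d8
byte 3: (b3 xor 87) xor 69 = 34 xor 69 = 5d
byte 4: (a8 xor c6) xor 6e = 6e xor 6e = 00
byte 5: (f0 xor 75) xor 20 = 85 xor 20 = a5
byte 6: (7b xor 9c) xor 48 = e7 xor 48 = af
byte 7: (44 xor d2) xor 54 = 96 xor 54 = c2
byte 8: (1a xor 69) xor 54 = 73 xor 54 = 27
byte 9: (cc xor 0e) xor 50 = c2 xor 50 = 92
byte 10: (3c xor 45) xor 2f = 79 xor 2f = 56
byte 11: (3e xor c0) xor 31 = fe xor 31 = cf
byte 12: (85 xor ea) xor 20 = 6f xor 20 = 4f
byte 13: (3b xor 88) xor 34 = b3 xor 34 = 87

6571d85d00a5afc2279256cf4f87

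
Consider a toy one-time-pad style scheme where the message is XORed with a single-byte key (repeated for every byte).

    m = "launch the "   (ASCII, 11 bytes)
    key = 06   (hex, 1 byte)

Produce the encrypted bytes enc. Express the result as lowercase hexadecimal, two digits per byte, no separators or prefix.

The 1-byte key repeats, so the effective keystream is 06 06 06 06 06 06 06 06 06 06 06.
byte 0: 6c ⊕ 06 = 6a
byte 1: 61 ⊕ 06 = 67
byte 2: 75 ⊕ 06 = 73
byte 3: 6e ⊕ 06 = 68
byte 4: 63 ⊕ 06 = 65
byte 5: 68 ⊕ 06 = 6e
byte 6: 20 ⊕ 06 = 26
byte 7: 74 ⊕ 06 = 72
byte 8: 68 ⊕ 06 = 6e
byte 9: 65 ⊕ 06 = 63
byte 10: 20 ⊕ 06 = 26

6a677368656e26726e6326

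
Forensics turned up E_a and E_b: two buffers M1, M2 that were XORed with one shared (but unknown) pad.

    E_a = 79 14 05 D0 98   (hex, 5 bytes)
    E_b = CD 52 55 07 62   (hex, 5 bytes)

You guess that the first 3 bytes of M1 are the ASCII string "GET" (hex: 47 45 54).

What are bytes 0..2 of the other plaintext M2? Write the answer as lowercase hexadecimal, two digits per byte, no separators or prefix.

First, E_a ⊕ E_b = (M1 ⊕ K) ⊕ (M2 ⊕ K) = M1 ⊕ M2, so the key drops out. Then M2 = (M1 ⊕ M2) ⊕ M1 over the first 3 bytes.
byte 0: (79 ^ cd) ^ 47 = b4 ^ 47 = f3
byte 1: (14 ^ 52) ^ 45 = 46 ^ 45 = 03
byte 2: (05 ^ 55) ^ 54 = 50 ^ 54 = 04

f30304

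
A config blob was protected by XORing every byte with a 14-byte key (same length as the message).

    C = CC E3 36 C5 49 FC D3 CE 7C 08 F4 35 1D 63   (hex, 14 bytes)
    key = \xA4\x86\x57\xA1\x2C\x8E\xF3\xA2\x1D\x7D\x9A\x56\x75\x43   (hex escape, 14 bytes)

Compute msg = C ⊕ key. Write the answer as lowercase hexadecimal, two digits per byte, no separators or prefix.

XOR is its own inverse, so applying the key byte-wise gives the result directly.
byte 0: cc XOR a4 = 68
byte 1: e3 XOR 86 = 65
byte 2: 36 XOR 57 = 61
byte 3: c5 XOR a1 = 64
byte 4: 49 XOR 2c = 65
byte 5: fc XOR 8e = 72
byte 6: d3 XOR f3 = 20
byte 7: ce XOR a2 = 6c
byte 8: 7c XOR 1d = 61
byte 9: 08 XOR 7d = 75
byte 10: f4 XOR 9a = 6e
byte 11: 35 XOR 56 = 63
byte 12: 1d XOR 75 = 68
byte 13: 63 XOR 43 = 20

686561646572206c61756e636820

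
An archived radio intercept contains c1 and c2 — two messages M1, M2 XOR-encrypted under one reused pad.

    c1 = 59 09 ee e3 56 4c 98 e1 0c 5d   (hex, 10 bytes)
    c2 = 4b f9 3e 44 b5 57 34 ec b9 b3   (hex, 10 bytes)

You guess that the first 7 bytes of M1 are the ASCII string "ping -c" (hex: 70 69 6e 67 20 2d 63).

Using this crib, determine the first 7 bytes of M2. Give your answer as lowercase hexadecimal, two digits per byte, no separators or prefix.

6299bec0c336cf

First, c1 ⊕ c2 = (M1 ⊕ K) ⊕ (M2 ⊕ K) = M1 ⊕ M2, so the key drops out. Then M2 = (M1 ⊕ M2) ⊕ M1 over the first 7 bytes.
byte 0: (59 ^ 4b) ^ 70 = 12 ^ 70 = 62
byte 1: (09 ^ f9) ^ 69 = f0 ^ 69 = 99
byte 2: (ee ^ 3e) ^ 6e = d0 ^ 6e = be
byte 3: (e3 ^ 44) ^ 67 = a7 ^ 67 = c0
byte 4: (56 ^ b5) ^ 20 = e3 ^ 20 = c3
byte 5: (4c ^ 57) ^ 2d = 1b ^ 2d = 36
byte 6: (98 ^ 34) ^ 63 = ac ^ 63 = cf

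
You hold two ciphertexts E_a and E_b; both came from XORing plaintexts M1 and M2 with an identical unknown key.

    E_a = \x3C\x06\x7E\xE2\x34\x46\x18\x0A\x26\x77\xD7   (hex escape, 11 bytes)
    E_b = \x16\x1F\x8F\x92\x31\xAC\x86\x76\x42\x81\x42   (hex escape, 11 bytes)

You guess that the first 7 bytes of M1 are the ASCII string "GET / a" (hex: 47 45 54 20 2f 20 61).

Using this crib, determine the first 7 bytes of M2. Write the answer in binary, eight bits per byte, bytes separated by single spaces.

01101101 01011100 10100101 01010000 00101010 11001010 11111111

First, E_a ⊕ E_b = (M1 ⊕ K) ⊕ (M2 ⊕ K) = M1 ⊕ M2, so the key drops out. Then M2 = (M1 ⊕ M2) ⊕ M1 over the first 7 bytes.
byte 0: (3c xor 16) xor 47 = 2a xor 47 = 6d
byte 1: (06 xor 1f) xor 45 = 19 xor 45 = 5c
byte 2: (7e xor 8f) xor 54 = f1 xor 54 = a5
byte 3: (e2 xor 92) xor 20 = 70 xor 20 = 50
byte 4: (34 xor 31) xor 2f = 05 xor 2f = 2a
byte 5: (46 xor ac) xor 20 = ea xor 20 = ca
byte 6: (18 xor 86) xor 61 = 9e xor 61 = ff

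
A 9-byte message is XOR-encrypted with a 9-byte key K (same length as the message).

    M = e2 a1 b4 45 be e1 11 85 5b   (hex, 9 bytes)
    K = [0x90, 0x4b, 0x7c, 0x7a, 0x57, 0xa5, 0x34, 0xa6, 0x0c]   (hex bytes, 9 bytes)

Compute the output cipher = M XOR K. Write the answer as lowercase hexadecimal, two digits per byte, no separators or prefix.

72eac83fe944252357

XOR is its own inverse, so applying the key byte-wise gives the result directly.
e2 xor 90 = 72
a1 xor 4b = ea
b4 xor 7c = c8
45 xor 7a = 3f
be xor 57 = e9
e1 xor a5 = 44
11 xor 34 = 25
85 xor a6 = 23
5b xor 0c = 57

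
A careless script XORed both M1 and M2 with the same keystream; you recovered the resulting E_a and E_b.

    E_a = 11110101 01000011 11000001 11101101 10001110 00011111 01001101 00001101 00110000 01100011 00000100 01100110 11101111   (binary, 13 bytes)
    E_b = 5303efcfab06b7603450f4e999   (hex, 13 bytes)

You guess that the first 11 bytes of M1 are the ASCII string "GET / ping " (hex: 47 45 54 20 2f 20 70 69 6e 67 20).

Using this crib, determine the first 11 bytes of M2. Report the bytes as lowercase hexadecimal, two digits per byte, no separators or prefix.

e1057a020a398a046a54d0

First, E_a ⊕ E_b = (M1 ⊕ K) ⊕ (M2 ⊕ K) = M1 ⊕ M2, so the key drops out. Then M2 = (M1 ⊕ M2) ⊕ M1 over the first 11 bytes.
byte 0: (f5 XOR 53) XOR 47 = a6 XOR 47 = e1
byte 1: (43 XOR 03) XOR 45 = 40 XOR 45 = 05
byte 2: (c1 XOR ef) XOR 54 = 2e XOR 54 = 7a
byte 3: (ed XOR cf) XOR 20 = 22 XOR 20 = 02
byte 4: (8e XOR ab) XOR 2f = 25 XOR 2f = 0a
byte 5: (1f XOR 06) XOR 20 = 19 XOR 20 = 39
byte 6: (4d XOR b7) XOR 70 = fa XOR 70 = 8a
byte 7: (0d XOR 60) XOR 69 = 6d XOR 69 = 04
byte 8: (30 XOR 34) XOR 6e = 04 XOR 6e = 6a
byte 9: (63 XOR 50) XOR 67 = 33 XOR 67 = 54
byte 10: (04 XOR f4) XOR 20 = f0 XOR 20 = d0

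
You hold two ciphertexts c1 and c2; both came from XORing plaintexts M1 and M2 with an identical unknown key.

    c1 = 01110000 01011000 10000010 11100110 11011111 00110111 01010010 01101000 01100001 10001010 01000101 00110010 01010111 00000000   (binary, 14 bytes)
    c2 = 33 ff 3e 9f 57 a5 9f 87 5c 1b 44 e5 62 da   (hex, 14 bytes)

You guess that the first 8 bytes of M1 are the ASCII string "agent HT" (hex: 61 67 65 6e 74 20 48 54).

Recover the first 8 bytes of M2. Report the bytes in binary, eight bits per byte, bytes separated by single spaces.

00100010 11000000 11011001 00010111 11111100 10110010 10000101 10111011

First, c1 ⊕ c2 = (M1 ⊕ K) ⊕ (M2 ⊕ K) = M1 ⊕ M2, so the key drops out. Then M2 = (M1 ⊕ M2) ⊕ M1 over the first 8 bytes.
byte 0: (70 ^ 33) ^ 61 = 43 ^ 61 = 22
byte 1: (58 ^ ff) ^ 67 = a7 ^ 67 = c0
byte 2: (82 ^ 3e) ^ 65 = bc ^ 65 = d9
byte 3: (e6 ^ 9f) ^ 6e = 79 ^ 6e = 17
byte 4: (df ^ 57) ^ 74 = 88 ^ 74 = fc
byte 5: (37 ^ a5) ^ 20 = 92 ^ 20 = b2
byte 6: (52 ^ 9f) ^ 48 = cd ^ 48 = 85
byte 7: (68 ^ 87) ^ 54 = ef ^ 54 = bb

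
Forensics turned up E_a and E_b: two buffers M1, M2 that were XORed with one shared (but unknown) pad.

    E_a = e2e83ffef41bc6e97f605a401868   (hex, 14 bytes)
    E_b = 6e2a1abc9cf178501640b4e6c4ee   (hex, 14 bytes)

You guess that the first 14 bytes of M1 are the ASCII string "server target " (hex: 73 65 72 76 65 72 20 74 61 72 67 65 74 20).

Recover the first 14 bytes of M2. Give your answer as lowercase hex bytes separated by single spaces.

First, E_a ⊕ E_b = (M1 ⊕ K) ⊕ (M2 ⊕ K) = M1 ⊕ M2, so the key drops out. Then M2 = (M1 ⊕ M2) ⊕ M1 over the first 14 bytes.
byte 0: (e2 xor 6e) xor 73 = 8c xor 73 = ff
byte 1: (e8 xor 2a) xor 65 = c2 xor 65 = a7
byte 2: (3f xor 1a) xor 72 = 25 xor 72 = 57
byte 3: (fe xor bc) xor 76 = 42 xor 76 = 34
byte 4: (f4 xor 9c) xor 65 = 68 xor 65 = 0d
byte 5: (1b xor f1) xor 72 = ea xor 72 = 98
byte 6: (c6 xor 78) xor 20 = be xor 20 = 9e
byte 7: (e9 xor 50) xor 74 = b9 xor 74 = cd
byte 8: (7f xor 16) xor 61 = 69 xor 61 = 08
byte 9: (60 xor 40) xor 72 = 20 xor 72 = 52
byte 10: (5a xor b4) xor 67 = ee xor 67 = 89
byte 11: (40 xor e6) xor 65 = a6 xor 65 = c3
byte 12: (18 xor c4) xor 74 = dc xor 74 = a8
byte 13: (68 xor ee) xor 20 = 86 xor 20 = a6

ff a7 57 34 0d 98 9e cd 08 52 89 c3 a8 a6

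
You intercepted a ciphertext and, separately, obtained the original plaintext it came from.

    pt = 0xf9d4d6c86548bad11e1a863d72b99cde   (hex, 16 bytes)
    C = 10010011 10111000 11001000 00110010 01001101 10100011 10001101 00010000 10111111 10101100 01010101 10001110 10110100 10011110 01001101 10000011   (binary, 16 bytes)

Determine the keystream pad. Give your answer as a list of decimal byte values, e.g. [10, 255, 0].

Since C = pt ⊕ pad, XORing both sides with pt gives pad = pt ⊕ C.
byte 0: 249 ^ 147 = 106
byte 1: 212 ^ 184 = 108
byte 2: 214 ^ 200 =  30
byte 3: 200 ^  50 = 250
byte 4: 101 ^  77 =  40
byte 5:  72 ^ 163 = 235
byte 6: 186 ^ 141 =  55
byte 7: 209 ^  16 = 193
byte 8:  30 ^ 191 = 161
byte 9:  26 ^ 172 = 182
byte 10: 134 ^  85 = 211
byte 11:  61 ^ 142 = 179
byte 12: 114 ^ 180 = 198
byte 13: 185 ^ 158 =  39
byte 14: 156 ^  77 = 209
byte 15: 222 ^ 131 =  93

[106, 108, 30, 250, 40, 235, 55, 193, 161, 182, 211, 179, 198, 39, 209, 93]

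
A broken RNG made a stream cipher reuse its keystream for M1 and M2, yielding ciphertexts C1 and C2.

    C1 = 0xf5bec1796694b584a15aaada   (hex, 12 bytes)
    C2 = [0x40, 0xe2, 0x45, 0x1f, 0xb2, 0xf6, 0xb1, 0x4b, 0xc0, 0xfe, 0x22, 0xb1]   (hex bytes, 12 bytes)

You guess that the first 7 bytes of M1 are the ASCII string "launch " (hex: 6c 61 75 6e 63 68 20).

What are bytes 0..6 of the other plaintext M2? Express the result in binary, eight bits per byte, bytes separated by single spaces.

First, C1 ⊕ C2 = (M1 ⊕ K) ⊕ (M2 ⊕ K) = M1 ⊕ M2, so the key drops out. Then M2 = (M1 ⊕ M2) ⊕ M1 over the first 7 bytes.
byte 0: (f5 ^ 40) ^ 6c = b5 ^ 6c = d9
byte 1: (be ^ e2) ^ 61 = 5c ^ 61 = 3d
byte 2: (c1 ^ 45) ^ 75 = 84 ^ 75 = f1
byte 3: (79 ^ 1f) ^ 6e = 66 ^ 6e = 08
byte 4: (66 ^ b2) ^ 63 = d4 ^ 63 = b7
byte 5: (94 ^ f6) ^ 68 = 62 ^ 68 = 0a
byte 6: (b5 ^ b1) ^ 20 = 04 ^ 20 = 24

11011001 00111101 11110001 00001000 10110111 00001010 00100100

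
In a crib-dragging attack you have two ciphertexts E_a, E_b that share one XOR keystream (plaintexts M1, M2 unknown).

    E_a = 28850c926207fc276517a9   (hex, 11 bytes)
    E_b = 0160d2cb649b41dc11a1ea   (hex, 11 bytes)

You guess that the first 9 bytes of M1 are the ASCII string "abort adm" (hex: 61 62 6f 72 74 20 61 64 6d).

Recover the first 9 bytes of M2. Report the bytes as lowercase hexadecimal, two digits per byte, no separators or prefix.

4887b12b72bcdc9f19

First, E_a ⊕ E_b = (M1 ⊕ K) ⊕ (M2 ⊕ K) = M1 ⊕ M2, so the key drops out. Then M2 = (M1 ⊕ M2) ⊕ M1 over the first 9 bytes.
byte 0: (28 xor 01) xor 61 = 29 xor 61 = 48
byte 1: (85 xor 60) xor 62 = e5 xor 62 = 87
byte 2: (0c xor d2) xor 6f = de xor 6f = b1
byte 3: (92 xor cb) xor 72 = 59 xor 72 = 2b
byte 4: (62 xor 64) xor 74 = 06 xor 74 = 72
byte 5: (07 xor 9b) xor 20 = 9c xor 20 = bc
byte 6: (fc xor 41) xor 61 = bd xor 61 = dc
byte 7: (27 xor dc) xor 64 = fb xor 64 = 9f
byte 8: (65 xor 11) xor 6d = 74 xor 6d = 19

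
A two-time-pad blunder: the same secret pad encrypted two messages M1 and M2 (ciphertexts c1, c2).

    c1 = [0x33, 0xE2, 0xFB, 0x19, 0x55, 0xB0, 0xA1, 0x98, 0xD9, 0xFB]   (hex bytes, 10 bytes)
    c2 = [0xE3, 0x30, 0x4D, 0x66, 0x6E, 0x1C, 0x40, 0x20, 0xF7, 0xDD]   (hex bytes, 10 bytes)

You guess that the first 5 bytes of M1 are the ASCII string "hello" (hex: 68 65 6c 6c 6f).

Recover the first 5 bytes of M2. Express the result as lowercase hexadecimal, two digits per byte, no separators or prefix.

First, c1 ⊕ c2 = (M1 ⊕ K) ⊕ (M2 ⊕ K) = M1 ⊕ M2, so the key drops out. Then M2 = (M1 ⊕ M2) ⊕ M1 over the first 5 bytes.
byte 0: (33 ^ e3) ^ 68 = d0 ^ 68 = b8
byte 1: (e2 ^ 30) ^ 65 = d2 ^ 65 = b7
byte 2: (fb ^ 4d) ^ 6c = b6 ^ 6c = da
byte 3: (19 ^ 66) ^ 6c = 7f ^ 6c = 13
byte 4: (55 ^ 6e) ^ 6f = 3b ^ 6f = 54

b8b7da1354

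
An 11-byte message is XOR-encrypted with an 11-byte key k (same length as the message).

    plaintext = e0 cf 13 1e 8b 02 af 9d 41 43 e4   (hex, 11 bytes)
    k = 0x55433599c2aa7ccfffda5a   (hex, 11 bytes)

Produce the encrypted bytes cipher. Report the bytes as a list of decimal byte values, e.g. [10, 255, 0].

XOR is its own inverse, so applying the key byte-wise gives the result directly.
e0 XOR 55 = b5
cf XOR 43 = 8c
13 XOR 35 = 26
1e XOR 99 = 87
8b XOR c2 = 49
02 XOR aa = a8
af XOR 7c = d3
9d XOR cf = 52
41 XOR ff = be
43 XOR da = 99
e4 XOR 5a = be

[181, 140, 38, 135, 73, 168, 211, 82, 190, 153, 190]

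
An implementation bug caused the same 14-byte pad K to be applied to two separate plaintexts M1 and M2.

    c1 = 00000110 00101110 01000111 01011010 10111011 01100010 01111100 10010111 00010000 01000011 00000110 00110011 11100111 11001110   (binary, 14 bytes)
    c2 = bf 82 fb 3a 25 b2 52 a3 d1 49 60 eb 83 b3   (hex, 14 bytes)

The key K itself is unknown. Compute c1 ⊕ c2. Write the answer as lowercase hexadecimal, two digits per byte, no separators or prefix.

c1 ⊕ c2 = (M1 ⊕ K) ⊕ (M2 ⊕ K) = M1 ⊕ M2 — the shared key cancels under XOR.
06 XOR bf = b9
2e XOR 82 = ac
47 XOR fb = bc
5a XOR 3a = 60
bb XOR 25 = 9e
62 XOR b2 = d0
7c XOR 52 = 2e
97 XOR a3 = 34
10 XOR d1 = c1
43 XOR 49 = 0a
06 XOR 60 = 66
33 XOR eb = d8
e7 XOR 83 = 64
ce XOR b3 = 7d

b9acbc609ed02e34c10a66d8647d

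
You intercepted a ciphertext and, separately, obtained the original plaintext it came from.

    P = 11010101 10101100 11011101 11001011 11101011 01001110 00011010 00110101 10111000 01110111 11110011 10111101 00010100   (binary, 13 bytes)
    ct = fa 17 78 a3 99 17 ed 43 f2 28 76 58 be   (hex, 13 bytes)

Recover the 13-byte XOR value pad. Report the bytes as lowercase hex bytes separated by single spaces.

Since ct = P ⊕ pad, XORing both sides with P gives pad = P ⊕ ct.
213 XOR 250 =  47
172 XOR  23 = 187
221 XOR 120 = 165
203 XOR 163 = 104
235 XOR 153 = 114
 78 XOR  23 =  89
 26 XOR 237 = 247
 53 XOR  67 = 118
184 XOR 242 =  74
119 XOR  40 =  95
243 XOR 118 = 133
189 XOR  88 = 229
 20 XOR 190 = 170

2f bb a5 68 72 59 f7 76 4a 5f 85 e5 aa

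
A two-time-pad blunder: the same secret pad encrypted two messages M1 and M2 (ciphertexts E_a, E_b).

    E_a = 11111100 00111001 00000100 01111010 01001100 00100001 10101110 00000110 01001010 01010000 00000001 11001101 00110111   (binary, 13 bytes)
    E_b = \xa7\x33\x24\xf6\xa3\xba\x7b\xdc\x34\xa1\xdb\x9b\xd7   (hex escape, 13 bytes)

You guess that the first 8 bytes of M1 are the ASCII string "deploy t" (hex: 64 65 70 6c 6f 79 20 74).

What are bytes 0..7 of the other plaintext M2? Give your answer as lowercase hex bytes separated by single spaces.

First, E_a ⊕ E_b = (M1 ⊕ K) ⊕ (M2 ⊕ K) = M1 ⊕ M2, so the key drops out. Then M2 = (M1 ⊕ M2) ⊕ M1 over the first 8 bytes.
byte 0: (fc XOR a7) XOR 64 = 5b XOR 64 = 3f
byte 1: (39 XOR 33) XOR 65 = 0a XOR 65 = 6f
byte 2: (04 XOR 24) XOR 70 = 20 XOR 70 = 50
byte 3: (7a XOR f6) XOR 6c = 8c XOR 6c = e0
byte 4: (4c XOR a3) XOR 6f = ef XOR 6f = 80
byte 5: (21 XOR ba) XOR 79 = 9b XOR 79 = e2
byte 6: (ae XOR 7b) XOR 20 = d5 XOR 20 = f5
byte 7: (06 XOR dc) XOR 74 = da XOR 74 = ae

3f 6f 50 e0 80 e2 f5 ae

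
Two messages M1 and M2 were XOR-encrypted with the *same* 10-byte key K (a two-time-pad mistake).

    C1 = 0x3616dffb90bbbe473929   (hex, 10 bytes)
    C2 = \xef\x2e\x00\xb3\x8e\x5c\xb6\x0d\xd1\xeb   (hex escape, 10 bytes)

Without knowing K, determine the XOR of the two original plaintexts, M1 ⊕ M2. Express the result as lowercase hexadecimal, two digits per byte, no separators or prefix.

d938df481ee7084ae8c2

C1 ⊕ C2 = (M1 ⊕ K) ⊕ (M2 ⊕ K) = M1 ⊕ M2 — the shared key cancels under XOR.
36 ⊕ ef = d9
16 ⊕ 2e = 38
df ⊕ 00 = df
fb ⊕ b3 = 48
90 ⊕ 8e = 1e
bb ⊕ 5c = e7
be ⊕ b6 = 08
47 ⊕ 0d = 4a
39 ⊕ d1 = e8
29 ⊕ eb = c2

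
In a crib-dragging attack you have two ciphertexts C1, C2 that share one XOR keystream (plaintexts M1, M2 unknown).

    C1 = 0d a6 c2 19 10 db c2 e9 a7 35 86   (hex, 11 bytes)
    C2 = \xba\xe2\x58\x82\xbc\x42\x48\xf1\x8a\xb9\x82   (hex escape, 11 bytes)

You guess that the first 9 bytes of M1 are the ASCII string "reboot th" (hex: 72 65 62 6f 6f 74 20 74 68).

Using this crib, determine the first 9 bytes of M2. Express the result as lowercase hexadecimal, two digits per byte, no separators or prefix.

First, C1 ⊕ C2 = (M1 ⊕ K) ⊕ (M2 ⊕ K) = M1 ⊕ M2, so the key drops out. Then M2 = (M1 ⊕ M2) ⊕ M1 over the first 9 bytes.
byte 0: (0d XOR ba) XOR 72 = b7 XOR 72 = c5
byte 1: (a6 XOR e2) XOR 65 = 44 XOR 65 = 21
byte 2: (c2 XOR 58) XOR 62 = 9a XOR 62 = f8
byte 3: (19 XOR 82) XOR 6f = 9b XOR 6f = f4
byte 4: (10 XOR bc) XOR 6f = ac XOR 6f = c3
byte 5: (db XOR 42) XOR 74 = 99 XOR 74 = ed
byte 6: (c2 XOR 48) XOR 20 = 8a XOR 20 = aa
byte 7: (e9 XOR f1) XOR 74 = 18 XOR 74 = 6c
byte 8: (a7 XOR 8a) XOR 68 = 2d XOR 68 = 45

c521f8f4c3edaa6c45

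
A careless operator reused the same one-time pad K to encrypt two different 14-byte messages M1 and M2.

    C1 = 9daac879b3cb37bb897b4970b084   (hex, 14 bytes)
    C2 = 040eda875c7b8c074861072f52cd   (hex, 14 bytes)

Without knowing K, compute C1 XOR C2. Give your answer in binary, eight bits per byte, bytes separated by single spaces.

C1 ⊕ C2 = (M1 ⊕ K) ⊕ (M2 ⊕ K) = M1 ⊕ M2 — the shared key cancels under XOR.
byte 0: 10011101 XOR 00000100 = 10011001
byte 1: 10101010 XOR 00001110 = 10100100
byte 2: 11001000 XOR 11011010 = 00010010
byte 3: 01111001 XOR 10000111 = 11111110
byte 4: 10110011 XOR 01011100 = 11101111
byte 5: 11001011 XOR 01111011 = 10110000
byte 6: 00110111 XOR 10001100 = 10111011
byte 7: 10111011 XOR 00000111 = 10111100
byte 8: 10001001 XOR 01001000 = 11000001
byte 9: 01111011 XOR 01100001 = 00011010
byte 10: 01001001 XOR 00000111 = 01001110
byte 11: 01110000 XOR 00101111 = 01011111
byte 12: 10110000 XOR 01010010 = 11100010
byte 13: 10000100 XOR 11001101 = 01001001

10011001 10100100 00010010 11111110 11101111 10110000 10111011 10111100 11000001 00011010 01001110 01011111 11100010 01001001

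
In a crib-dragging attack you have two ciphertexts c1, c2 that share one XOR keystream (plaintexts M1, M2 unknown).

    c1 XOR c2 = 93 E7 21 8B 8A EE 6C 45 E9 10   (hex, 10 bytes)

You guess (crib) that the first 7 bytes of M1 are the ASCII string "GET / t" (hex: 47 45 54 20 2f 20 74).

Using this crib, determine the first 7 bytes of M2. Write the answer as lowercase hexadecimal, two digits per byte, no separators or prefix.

d4a275aba5ce18

Since c1 ⊕ c2 = M1 ⊕ M2, XORing with the guessed M1 bytes yields the corresponding M2 bytes: M2 = (c1 ⊕ c2) ⊕ M1.
93 ^ 47 = d4
e7 ^ 45 = a2
21 ^ 54 = 75
8b ^ 20 = ab
8a ^ 2f = a5
ee ^ 20 = ce
6c ^ 74 = 18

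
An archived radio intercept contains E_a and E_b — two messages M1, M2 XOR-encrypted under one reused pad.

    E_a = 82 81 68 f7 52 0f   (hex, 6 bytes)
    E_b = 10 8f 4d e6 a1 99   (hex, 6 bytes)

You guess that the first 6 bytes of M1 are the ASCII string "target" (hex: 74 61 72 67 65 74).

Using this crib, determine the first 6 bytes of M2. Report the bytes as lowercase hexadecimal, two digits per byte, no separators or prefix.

e66f577696e2

First, E_a ⊕ E_b = (M1 ⊕ K) ⊕ (M2 ⊕ K) = M1 ⊕ M2, so the key drops out. Then M2 = (M1 ⊕ M2) ⊕ M1 over the first 6 bytes.
byte 0: (82 xor 10) xor 74 = 92 xor 74 = e6
byte 1: (81 xor 8f) xor 61 = 0e xor 61 = 6f
byte 2: (68 xor 4d) xor 72 = 25 xor 72 = 57
byte 3: (f7 xor e6) xor 67 = 11 xor 67 = 76
byte 4: (52 xor a1) xor 65 = f3 xor 65 = 96
byte 5: (0f xor 99) xor 74 = 96 xor 74 = e2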